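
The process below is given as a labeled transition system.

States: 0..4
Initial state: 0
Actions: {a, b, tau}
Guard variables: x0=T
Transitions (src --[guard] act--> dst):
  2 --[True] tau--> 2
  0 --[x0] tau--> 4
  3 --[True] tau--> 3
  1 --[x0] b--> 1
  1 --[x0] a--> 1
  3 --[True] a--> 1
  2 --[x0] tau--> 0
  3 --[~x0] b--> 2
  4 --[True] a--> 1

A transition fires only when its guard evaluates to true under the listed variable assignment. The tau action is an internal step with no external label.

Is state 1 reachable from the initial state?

Guard filter leaves 8 enabled edge(s).
depth 0: {0}
depth 1: {4}  now seen {0,4}
depth 2: {1}  now seen {0,1,4}
R = {0,1,4}
Path to 1: tau·a

Answer: REACHABLE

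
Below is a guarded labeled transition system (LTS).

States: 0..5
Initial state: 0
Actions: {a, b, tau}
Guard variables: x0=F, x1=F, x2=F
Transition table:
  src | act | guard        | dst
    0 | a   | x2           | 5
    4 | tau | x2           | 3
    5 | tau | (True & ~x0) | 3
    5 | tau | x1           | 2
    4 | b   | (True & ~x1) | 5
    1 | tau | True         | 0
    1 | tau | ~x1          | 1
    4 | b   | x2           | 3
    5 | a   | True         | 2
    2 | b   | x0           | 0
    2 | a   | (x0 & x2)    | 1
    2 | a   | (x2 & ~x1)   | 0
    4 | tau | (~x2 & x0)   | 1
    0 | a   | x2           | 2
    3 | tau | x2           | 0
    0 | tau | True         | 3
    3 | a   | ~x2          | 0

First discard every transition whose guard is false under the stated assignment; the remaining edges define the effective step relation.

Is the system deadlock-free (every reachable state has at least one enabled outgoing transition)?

Reach set: {0,3}
  0: tau→3  [1 exit(s)]
  3: a→0  [1 exit(s)]

Answer: DEADLOCK-FREE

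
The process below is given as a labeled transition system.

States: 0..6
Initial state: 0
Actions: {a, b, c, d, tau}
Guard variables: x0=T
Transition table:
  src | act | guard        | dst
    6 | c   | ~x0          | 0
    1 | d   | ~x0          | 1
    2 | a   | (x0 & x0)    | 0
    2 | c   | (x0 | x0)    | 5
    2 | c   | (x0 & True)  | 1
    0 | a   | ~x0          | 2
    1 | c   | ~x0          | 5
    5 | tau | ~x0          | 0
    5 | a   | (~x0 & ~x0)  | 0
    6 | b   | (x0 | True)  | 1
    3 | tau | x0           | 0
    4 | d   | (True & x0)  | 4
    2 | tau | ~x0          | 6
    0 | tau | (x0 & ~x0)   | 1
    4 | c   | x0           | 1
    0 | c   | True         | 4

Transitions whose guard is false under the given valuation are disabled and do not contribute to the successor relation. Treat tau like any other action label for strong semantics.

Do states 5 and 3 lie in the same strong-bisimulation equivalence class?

Answer: NOT BISIMILAR

Trace:
Refine partition for ~:
  round 0: {{0,1,2,3,4,5,6}}
  round 1: {{0},{1,5},{2},{3},{4},{6}}
6 equivalence class(es) (converged in 2)
[5]={1,5}  [3]={3}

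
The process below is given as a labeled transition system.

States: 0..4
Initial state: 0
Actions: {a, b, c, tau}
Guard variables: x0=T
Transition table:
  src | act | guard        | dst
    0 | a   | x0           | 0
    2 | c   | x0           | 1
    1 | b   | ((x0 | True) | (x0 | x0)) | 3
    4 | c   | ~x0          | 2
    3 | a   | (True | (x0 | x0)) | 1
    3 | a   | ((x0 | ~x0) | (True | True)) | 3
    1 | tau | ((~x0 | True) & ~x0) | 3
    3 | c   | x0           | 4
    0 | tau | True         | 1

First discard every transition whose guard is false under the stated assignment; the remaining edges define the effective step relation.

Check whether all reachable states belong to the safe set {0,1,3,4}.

Inv-set: {0,1,3,4}
Reachable = {0,1,3,4}
  0: ok
  1: ok
  3: ok
  4: ok

Answer: INVARIANT HOLDS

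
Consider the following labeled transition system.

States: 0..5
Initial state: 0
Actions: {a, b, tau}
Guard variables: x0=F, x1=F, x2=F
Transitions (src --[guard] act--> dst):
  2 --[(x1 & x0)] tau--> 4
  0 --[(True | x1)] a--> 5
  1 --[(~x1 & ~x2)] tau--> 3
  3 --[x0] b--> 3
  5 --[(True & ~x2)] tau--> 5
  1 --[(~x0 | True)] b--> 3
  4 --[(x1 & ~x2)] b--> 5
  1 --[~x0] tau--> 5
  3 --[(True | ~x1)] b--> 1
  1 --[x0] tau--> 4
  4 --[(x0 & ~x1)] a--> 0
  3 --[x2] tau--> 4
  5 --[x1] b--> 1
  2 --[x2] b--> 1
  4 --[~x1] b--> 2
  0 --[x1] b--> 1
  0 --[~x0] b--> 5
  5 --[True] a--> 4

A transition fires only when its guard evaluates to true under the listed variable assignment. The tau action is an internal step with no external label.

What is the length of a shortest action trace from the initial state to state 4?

Answer: 2

Working:
Breadth-first toward 4:
  Layer 0: {0}
  Layer 1: {5}
  Layer 2: {4}
depth(4)=2, e.g. a·a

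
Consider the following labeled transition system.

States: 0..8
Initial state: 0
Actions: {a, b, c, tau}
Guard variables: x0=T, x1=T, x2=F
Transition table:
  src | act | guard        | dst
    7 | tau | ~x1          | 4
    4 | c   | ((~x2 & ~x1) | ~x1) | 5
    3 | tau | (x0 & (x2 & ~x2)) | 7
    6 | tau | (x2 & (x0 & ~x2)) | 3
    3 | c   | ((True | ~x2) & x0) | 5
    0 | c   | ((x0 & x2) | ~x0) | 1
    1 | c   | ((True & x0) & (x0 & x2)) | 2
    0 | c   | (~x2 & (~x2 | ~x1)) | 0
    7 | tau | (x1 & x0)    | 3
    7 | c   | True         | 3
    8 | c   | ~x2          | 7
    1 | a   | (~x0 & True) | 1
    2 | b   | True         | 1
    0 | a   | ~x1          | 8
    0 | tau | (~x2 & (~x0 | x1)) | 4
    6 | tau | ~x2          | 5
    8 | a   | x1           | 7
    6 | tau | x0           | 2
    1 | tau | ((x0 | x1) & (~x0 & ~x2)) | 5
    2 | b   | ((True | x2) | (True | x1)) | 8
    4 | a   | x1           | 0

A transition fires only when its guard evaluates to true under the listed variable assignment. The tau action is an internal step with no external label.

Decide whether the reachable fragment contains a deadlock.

Answer: DEADLOCK-FREE

Trace:
Reach set: {0,4}
  0: c→0  tau→4  [2 out]
  4: a→0  [1 out]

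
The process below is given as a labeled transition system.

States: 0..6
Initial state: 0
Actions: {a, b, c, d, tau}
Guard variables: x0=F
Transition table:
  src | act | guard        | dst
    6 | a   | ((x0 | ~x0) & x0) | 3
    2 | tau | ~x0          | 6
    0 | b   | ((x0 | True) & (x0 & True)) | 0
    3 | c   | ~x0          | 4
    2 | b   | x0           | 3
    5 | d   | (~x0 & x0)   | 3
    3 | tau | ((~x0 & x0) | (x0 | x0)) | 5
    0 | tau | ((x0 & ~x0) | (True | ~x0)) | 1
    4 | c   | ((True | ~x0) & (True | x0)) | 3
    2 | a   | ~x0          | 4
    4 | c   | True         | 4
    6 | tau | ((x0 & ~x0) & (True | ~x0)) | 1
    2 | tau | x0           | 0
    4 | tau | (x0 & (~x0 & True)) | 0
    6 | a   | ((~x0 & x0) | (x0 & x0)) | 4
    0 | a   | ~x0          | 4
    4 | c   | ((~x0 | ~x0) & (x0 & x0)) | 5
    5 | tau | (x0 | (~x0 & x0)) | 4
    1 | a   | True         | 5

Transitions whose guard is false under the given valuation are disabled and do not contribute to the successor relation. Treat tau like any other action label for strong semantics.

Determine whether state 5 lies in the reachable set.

Guard filter leaves 8 enabled edge(s).
Layer 0: {0}
Layer 1: {1,4}  now seen {0,1,4}
Layer 2: {3,5}  now seen {0,1,3,4,5}
Reach set: {0,1,3,4,5}
Path to 5: tau·a

Answer: REACHABLE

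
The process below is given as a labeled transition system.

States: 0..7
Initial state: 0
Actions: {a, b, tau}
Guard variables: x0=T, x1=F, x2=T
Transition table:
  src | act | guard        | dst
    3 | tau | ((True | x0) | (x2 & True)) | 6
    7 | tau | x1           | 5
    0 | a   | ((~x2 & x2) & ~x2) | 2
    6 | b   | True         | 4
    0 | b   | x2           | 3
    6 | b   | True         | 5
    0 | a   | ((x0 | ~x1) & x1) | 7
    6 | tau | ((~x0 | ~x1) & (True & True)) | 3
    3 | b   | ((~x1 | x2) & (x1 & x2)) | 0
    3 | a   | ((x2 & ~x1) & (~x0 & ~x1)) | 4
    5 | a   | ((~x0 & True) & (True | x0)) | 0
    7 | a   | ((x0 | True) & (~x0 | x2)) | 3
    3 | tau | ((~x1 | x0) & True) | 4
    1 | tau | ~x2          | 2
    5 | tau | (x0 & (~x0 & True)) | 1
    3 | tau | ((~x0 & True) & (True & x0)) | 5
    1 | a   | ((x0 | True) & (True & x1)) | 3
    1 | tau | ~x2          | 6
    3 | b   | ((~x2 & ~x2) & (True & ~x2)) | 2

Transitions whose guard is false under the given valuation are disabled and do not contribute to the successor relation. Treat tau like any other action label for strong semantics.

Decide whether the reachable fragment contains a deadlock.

Reach set: {0,3,4,5,6}
  0: b→3  [1 out]
  3: tau→4  tau→6  [2 out]
  4: ∅  [STUCK]
  5: ∅  [STUCK]
  6: b→4  b→5  tau→3  [3 out]
trace reaching 4: b·tau

Answer: DEADLOCK at state 4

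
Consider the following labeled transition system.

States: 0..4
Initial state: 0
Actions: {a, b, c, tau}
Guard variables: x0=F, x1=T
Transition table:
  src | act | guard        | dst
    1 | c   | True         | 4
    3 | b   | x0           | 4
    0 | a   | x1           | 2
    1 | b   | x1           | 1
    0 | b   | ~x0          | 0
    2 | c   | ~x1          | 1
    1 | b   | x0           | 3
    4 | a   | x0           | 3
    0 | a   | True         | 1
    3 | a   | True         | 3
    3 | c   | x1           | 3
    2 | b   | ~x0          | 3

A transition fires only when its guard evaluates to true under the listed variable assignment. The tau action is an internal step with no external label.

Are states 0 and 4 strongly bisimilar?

Bisimulation quotient by refinement:
  π0 = {{0,1,2,3,4}}
  π1 = {{0},{1},{2},{3},{4}}
stable after 2 split(s): 5 block(s)
0∈{0}, 4∈{4}

Answer: NOT BISIMILAR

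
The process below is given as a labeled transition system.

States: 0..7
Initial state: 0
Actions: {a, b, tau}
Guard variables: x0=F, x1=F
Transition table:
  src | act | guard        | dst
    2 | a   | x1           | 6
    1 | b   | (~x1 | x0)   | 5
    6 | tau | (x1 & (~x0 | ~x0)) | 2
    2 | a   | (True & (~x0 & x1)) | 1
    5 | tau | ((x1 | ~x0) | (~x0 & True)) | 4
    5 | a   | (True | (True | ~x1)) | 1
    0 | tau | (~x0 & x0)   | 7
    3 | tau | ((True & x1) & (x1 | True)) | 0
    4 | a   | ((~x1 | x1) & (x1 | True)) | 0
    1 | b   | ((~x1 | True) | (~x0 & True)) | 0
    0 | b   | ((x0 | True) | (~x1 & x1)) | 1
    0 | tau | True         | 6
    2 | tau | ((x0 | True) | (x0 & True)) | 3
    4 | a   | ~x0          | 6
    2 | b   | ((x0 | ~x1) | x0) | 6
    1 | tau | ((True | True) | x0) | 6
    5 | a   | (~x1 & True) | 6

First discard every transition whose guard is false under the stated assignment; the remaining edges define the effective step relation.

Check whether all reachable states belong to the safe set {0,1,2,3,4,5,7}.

Safe = {0,1,2,3,4,5,7}
R = {0,1,4,5,6}
  0: ✓
  1: ✓
  4: ✓
  5: ✓
  6: VIOLATES
counterexample path to 6: tau

Answer: INVARIANT VIOLATED at state 6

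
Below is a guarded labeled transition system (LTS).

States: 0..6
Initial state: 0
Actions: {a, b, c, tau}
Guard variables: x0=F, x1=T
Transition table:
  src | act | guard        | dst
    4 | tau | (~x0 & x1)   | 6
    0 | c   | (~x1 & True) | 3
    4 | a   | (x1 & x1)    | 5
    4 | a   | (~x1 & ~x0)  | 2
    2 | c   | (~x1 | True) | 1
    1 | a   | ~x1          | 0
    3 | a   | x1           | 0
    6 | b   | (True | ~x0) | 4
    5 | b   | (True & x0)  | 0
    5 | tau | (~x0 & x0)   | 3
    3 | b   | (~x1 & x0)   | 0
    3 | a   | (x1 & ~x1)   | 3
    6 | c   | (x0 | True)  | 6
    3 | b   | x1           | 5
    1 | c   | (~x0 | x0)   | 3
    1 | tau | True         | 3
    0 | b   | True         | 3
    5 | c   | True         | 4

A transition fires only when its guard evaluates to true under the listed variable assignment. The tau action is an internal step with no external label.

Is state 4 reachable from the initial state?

Answer: REACHABLE

Analysis:
After dropping false guards: 11 live edges.
Layer 0: {0}
Layer 1: {3}  total {0,3}
Layer 2: {5}  total {0,3,5}
Layer 3: {4}  total {0,3,4,5}
Layer 4: {6}  total {0,3,4,5,6}
Reach set: {0,3,4,5,6}
Path to 4: b·b·c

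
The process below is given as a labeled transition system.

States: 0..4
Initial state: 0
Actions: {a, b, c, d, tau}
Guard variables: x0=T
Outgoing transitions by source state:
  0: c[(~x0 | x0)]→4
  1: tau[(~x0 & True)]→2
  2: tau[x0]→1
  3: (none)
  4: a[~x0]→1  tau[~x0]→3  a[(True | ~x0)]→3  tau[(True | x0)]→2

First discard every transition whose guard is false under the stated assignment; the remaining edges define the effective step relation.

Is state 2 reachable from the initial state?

Answer: REACHABLE

Working:
After dropping false guards: 4 live edges.
L0 = {0}
L1 = {4}  total {0,4}
L2 = {2,3}  total {0,2,3,4}
L3 = {1}  total {0,1,2,3,4}
Reachable = {0,1,2,3,4}
witness 2: c·tau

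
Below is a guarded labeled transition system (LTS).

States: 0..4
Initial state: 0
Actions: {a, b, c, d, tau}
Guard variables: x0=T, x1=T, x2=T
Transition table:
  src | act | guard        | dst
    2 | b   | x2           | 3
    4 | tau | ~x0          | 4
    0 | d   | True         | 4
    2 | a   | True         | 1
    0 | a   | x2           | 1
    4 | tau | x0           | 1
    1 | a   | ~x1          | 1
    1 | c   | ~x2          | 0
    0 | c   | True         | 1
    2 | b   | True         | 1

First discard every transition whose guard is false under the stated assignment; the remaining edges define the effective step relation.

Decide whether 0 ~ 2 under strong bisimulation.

Compute ~ classes (split until stable):
  π0 = {{0,1,2,3,4}}
  π1 = {{0},{1,3},{2},{4}}
Fixed point at round 2; 4 class(es).
class of 0: {0}; class of 2: {2}

Answer: NOT BISIMILAR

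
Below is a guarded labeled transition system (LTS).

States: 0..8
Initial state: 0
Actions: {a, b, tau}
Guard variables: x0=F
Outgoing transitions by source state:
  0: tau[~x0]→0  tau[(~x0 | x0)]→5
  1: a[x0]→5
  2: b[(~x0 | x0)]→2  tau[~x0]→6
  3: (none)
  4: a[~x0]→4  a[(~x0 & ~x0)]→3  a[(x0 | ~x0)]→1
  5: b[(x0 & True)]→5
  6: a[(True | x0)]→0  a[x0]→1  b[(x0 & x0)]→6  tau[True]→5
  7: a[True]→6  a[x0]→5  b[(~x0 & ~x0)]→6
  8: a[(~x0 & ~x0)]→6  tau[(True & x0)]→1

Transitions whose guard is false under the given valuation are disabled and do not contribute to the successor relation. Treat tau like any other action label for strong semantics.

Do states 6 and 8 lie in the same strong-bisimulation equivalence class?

Refine partition for ~:
  P[0] = {{0,1,2,3,4,5,6,7,8}}
  P[1] = {{0},{1,3,5},{2},{4,8},{6},{7}}
  P[2] = {{0},{1,3,5},{2},{4},{6},{7},{8}}
Fixed point at round 3; 7 class(es).
6∈{6}, 8∈{8}

Answer: NOT BISIMILAR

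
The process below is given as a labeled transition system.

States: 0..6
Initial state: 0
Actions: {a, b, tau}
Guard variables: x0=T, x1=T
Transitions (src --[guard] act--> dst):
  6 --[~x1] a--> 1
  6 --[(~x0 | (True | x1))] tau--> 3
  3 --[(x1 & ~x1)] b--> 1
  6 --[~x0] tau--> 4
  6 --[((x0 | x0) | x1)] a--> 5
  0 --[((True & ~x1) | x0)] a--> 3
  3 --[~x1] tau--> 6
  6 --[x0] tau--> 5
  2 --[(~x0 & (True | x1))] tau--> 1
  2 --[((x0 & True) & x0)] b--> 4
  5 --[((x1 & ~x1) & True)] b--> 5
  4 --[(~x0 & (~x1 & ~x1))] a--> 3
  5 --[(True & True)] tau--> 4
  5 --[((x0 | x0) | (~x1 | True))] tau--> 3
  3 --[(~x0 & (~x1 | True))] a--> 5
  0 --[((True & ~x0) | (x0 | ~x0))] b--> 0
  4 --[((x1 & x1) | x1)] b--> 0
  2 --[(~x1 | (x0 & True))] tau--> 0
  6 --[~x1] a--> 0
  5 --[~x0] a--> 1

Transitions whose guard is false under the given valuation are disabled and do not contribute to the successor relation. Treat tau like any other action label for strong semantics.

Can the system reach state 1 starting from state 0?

Answer: UNREACHABLE

Analysis:
Guard filter leaves 10 enabled edge(s).
Layer 0: {0}
Layer 1: {3}  cumulative {0,3}
R = {0,3}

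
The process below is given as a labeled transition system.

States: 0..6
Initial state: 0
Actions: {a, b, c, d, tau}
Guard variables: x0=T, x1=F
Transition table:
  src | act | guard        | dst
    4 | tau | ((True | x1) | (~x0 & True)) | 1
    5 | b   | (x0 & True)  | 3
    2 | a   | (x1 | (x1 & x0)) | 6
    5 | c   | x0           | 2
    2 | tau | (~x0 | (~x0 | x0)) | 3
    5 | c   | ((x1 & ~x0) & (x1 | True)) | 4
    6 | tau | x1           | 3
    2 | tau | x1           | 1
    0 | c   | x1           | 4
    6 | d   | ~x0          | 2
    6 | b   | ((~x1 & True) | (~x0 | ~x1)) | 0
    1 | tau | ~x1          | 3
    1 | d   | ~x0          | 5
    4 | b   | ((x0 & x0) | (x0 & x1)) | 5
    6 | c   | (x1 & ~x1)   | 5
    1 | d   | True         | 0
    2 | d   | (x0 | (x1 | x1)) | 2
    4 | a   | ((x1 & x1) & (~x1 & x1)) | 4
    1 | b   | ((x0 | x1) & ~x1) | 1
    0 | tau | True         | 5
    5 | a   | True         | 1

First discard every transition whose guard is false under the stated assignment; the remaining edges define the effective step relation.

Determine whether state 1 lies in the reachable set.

Answer: REACHABLE

Trace:
After dropping false guards: 12 live edges.
L0 = {0}
L1 = {5}  cumulative {0,5}
L2 = {1,2,3}  cumulative {0,1,2,3,5}
Reach set: {0,1,2,3,5}
Path to 1: tau·a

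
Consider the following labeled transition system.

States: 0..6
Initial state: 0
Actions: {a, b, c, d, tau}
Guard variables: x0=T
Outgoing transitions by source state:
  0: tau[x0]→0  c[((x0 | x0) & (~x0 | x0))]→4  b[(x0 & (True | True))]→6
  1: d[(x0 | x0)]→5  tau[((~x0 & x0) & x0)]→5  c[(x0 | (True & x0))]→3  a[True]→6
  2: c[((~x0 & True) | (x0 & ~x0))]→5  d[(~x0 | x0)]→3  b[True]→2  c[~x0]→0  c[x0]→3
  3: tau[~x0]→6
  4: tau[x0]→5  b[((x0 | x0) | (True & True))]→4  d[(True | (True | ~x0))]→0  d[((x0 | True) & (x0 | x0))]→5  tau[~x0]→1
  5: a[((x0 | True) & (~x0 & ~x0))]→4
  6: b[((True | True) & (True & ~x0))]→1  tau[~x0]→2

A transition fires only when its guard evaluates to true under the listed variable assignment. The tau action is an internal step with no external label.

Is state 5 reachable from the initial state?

Answer: REACHABLE

Analysis:
Guard filter leaves 13 enabled edge(s).
Layer 0: {0}
Layer 1: {4,6}  cumulative {0,4,6}
Layer 2: {5}  cumulative {0,4,5,6}
R = {0,4,5,6}
witness 5: c·tau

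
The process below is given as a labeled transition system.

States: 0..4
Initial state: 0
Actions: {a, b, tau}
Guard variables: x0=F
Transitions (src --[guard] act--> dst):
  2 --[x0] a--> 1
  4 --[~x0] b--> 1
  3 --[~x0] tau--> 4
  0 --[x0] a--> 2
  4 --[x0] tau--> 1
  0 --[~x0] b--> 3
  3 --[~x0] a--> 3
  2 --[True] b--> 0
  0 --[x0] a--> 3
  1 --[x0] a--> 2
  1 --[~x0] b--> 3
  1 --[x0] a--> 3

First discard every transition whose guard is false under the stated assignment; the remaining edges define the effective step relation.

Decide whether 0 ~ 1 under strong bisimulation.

Bisimulation quotient by refinement:
  P[0] = {{0,1,2,3,4}}
  P[1] = {{0,1,2,4},{3}}
  P[2] = {{0,1},{2,4},{3}}
stable after 3 split(s): 3 block(s)
0∈{0,1}, 1∈{0,1}

Answer: BISIMILAR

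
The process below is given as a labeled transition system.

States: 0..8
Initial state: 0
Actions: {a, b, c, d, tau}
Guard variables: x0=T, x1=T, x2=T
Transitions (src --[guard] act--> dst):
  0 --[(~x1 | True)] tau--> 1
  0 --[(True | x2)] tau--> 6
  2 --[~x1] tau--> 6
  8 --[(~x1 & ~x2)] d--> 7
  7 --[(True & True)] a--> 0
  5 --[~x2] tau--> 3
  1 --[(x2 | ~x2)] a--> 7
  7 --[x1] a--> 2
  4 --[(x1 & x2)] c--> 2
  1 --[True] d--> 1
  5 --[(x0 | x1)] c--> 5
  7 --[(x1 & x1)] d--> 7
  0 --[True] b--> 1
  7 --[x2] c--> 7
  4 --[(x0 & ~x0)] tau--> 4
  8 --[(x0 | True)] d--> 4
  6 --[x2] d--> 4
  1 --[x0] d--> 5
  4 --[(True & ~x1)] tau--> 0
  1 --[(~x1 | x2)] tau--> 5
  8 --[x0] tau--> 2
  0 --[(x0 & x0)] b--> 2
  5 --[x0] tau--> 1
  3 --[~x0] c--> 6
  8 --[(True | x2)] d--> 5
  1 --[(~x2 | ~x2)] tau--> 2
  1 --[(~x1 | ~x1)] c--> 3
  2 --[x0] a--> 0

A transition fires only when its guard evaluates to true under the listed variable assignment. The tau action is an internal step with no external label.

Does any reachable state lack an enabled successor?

Answer: DEADLOCK-FREE

Working:
Reachable = {0,1,2,4,5,6,7}
  0: b→1  b→2  tau→1  tau→6  [deg 4]
  1: a→7  d→1  d→5  tau→5  [deg 4]
  2: a→0  [deg 1]
  4: c→2  [deg 1]
  5: c→5  tau→1  [deg 2]
  6: d→4  [deg 1]
  7: a→0  a→2  c→7  d→7  [deg 4]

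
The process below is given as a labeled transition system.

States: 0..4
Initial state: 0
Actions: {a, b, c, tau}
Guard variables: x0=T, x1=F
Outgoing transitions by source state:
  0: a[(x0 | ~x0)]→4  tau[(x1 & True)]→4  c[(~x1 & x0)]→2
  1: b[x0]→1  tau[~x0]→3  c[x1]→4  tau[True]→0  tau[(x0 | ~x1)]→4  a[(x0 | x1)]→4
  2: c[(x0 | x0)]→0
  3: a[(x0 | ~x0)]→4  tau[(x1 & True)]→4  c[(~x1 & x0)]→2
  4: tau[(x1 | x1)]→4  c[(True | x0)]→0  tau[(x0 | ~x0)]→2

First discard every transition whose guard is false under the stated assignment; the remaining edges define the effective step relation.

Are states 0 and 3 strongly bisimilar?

Answer: BISIMILAR

Working:
Compute ~ classes (split until stable):
  round 0: {{0,1,2,3,4}}
  round 1: {{0,3},{1},{2},{4}}
stable after 2 split(s): 4 block(s)
class of 0: {0,3}; class of 3: {0,3}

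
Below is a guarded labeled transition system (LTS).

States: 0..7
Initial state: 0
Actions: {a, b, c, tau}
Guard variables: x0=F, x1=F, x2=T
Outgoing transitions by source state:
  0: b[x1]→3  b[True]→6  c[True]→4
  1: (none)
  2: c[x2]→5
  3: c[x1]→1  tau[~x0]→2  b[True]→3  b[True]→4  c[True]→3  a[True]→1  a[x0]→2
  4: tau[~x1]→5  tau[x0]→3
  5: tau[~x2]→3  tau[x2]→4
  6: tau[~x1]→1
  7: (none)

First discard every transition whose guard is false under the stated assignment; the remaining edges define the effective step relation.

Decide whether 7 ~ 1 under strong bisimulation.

Answer: BISIMILAR

Trace:
Compute ~ classes (split until stable):
  round 0: {{0,1,2,3,4,5,6,7}}
  round 1: {{0},{1,7},{2},{3},{4,5,6}}
  round 2: {{0},{1,7},{2},{3},{4,5},{6}}
Fixed point at round 3; 6 class(es).
7∈{1,7}, 1∈{1,7}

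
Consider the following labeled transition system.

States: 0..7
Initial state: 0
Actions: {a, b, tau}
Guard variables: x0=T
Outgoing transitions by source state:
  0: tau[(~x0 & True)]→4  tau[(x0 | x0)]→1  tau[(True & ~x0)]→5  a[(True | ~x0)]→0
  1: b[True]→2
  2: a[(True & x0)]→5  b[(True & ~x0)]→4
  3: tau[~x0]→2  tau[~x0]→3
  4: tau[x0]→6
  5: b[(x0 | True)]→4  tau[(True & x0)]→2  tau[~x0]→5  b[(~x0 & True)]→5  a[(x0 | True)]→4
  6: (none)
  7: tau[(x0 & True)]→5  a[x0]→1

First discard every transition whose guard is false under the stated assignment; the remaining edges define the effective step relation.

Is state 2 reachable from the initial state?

After dropping false guards: 10 live edges.
L0 = {0}
L1 = {1}  now seen {0,1}
L2 = {2}  now seen {0,1,2}
L3 = {5}  now seen {0,1,2,5}
L4 = {4}  now seen {0,1,2,4,5}
L5 = {6}  now seen {0,1,2,4,5,6}
R = {0,1,2,4,5,6}
witness 2: tau·b

Answer: REACHABLE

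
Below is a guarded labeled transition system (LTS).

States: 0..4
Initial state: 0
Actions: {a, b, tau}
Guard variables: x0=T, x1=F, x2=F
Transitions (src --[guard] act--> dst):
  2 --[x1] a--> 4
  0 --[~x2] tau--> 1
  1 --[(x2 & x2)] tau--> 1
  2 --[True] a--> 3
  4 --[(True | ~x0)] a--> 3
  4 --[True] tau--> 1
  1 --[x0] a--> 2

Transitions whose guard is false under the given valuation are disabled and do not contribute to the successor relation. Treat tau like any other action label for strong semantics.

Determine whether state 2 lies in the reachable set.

Answer: REACHABLE

Trace:
5 transition(s) survive guard evaluation.
depth 0: {0}
depth 1: {1}  now seen {0,1}
depth 2: {2}  now seen {0,1,2}
depth 3: {3}  now seen {0,1,2,3}
Reach set: {0,1,2,3}
Path to 2: tau·a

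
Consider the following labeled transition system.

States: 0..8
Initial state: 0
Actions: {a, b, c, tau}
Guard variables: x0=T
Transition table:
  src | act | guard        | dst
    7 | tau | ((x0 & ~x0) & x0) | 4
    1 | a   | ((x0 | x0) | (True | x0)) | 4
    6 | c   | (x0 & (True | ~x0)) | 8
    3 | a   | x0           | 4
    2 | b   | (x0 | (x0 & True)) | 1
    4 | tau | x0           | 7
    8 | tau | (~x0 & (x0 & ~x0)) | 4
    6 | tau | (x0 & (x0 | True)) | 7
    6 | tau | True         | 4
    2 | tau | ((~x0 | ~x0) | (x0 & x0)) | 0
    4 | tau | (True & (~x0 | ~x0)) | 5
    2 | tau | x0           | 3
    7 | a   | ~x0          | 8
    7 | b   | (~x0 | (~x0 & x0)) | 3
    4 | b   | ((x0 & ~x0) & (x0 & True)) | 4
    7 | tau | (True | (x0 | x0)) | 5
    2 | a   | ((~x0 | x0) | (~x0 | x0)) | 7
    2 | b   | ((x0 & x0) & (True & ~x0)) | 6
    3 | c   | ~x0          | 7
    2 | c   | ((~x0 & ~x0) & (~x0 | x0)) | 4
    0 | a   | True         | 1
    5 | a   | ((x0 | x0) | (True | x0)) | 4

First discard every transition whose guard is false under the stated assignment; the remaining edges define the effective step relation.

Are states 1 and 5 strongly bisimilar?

Compute ~ classes (split until stable):
  round 0: {{0,1,2,3,4,5,6,7,8}}
  round 1: {{0,1,3,5},{2},{4,7},{6},{8}}
  round 2: {{0},{1,3,5},{2},{4},{6},{7},{8}}
stable after 3 split(s): 7 block(s)
[1]={1,3,5}  [5]={1,3,5}

Answer: BISIMILAR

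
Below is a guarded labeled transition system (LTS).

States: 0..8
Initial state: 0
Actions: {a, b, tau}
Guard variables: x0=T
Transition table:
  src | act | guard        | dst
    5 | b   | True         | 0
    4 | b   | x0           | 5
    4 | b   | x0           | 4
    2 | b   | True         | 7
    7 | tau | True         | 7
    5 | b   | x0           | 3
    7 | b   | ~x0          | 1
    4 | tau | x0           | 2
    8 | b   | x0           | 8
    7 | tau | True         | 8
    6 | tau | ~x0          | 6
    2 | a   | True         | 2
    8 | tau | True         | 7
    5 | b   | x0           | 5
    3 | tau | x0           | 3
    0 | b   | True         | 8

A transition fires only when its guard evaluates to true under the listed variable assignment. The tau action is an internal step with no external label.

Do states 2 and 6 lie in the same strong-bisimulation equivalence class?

Bisimulation quotient by refinement:
  π0 = {{0,1,2,3,4,5,6,7,8}}
  π1 = {{0,5},{1,6},{2},{3,7},{4,8}}
  π2 = {{0},{1,6},{2},{3},{4},{5},{7},{8}}
stable after 3 split(s): 8 block(s)
[2]={2}  [6]={1,6}

Answer: NOT BISIMILAR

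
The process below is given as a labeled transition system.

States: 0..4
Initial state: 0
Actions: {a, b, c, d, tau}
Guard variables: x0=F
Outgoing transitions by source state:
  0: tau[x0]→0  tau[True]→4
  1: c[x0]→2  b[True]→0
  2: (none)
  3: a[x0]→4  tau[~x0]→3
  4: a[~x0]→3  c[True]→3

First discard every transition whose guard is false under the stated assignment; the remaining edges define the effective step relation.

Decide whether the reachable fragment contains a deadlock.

Reachable = {0,3,4}
  0: tau→4  [1 out]
  3: tau→3  [1 out]
  4: a→3  c→3  [2 out]

Answer: DEADLOCK-FREE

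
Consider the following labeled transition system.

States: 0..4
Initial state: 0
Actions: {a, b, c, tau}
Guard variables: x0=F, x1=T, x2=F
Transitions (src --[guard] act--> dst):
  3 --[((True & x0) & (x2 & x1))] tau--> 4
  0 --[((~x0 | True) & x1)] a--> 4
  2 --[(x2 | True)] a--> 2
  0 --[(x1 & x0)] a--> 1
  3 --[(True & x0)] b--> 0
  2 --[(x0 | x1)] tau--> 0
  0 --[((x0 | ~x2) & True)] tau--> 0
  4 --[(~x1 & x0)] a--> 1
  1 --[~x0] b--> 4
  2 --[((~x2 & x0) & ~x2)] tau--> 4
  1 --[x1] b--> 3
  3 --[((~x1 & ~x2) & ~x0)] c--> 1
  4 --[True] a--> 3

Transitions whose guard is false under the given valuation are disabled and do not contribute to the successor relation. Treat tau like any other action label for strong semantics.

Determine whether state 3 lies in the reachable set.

7 transition(s) survive guard evaluation.
Layer 0: {0}
Layer 1: {4}  cumulative {0,4}
Layer 2: {3}  cumulative {0,3,4}
Reach set: {0,3,4}
Path to 3: a·a

Answer: REACHABLE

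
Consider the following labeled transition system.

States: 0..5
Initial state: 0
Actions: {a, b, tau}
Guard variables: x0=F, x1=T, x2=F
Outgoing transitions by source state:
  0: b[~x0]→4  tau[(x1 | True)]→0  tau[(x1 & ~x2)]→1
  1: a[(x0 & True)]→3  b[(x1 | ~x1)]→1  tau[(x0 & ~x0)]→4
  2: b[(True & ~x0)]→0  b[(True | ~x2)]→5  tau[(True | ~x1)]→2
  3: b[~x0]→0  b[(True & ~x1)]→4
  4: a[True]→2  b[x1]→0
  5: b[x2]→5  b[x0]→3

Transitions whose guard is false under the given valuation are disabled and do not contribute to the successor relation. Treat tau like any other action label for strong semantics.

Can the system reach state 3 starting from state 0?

Answer: UNREACHABLE

Analysis:
10 transition(s) survive guard evaluation.
Layer 0: {0}
Layer 1: {1,4}  total {0,1,4}
Layer 2: {2}  total {0,1,2,4}
Layer 3: {5}  total {0,1,2,4,5}
R = {0,1,2,4,5}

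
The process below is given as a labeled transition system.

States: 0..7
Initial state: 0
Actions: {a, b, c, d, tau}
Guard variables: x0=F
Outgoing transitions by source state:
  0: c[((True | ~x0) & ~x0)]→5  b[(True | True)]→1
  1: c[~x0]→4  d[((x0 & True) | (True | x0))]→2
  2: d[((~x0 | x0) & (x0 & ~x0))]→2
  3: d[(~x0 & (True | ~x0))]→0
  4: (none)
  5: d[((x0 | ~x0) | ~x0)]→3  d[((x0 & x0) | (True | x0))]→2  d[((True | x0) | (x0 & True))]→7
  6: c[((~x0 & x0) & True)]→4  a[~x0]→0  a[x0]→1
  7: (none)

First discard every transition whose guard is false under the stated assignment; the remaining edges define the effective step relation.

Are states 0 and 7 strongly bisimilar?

Answer: NOT BISIMILAR

Working:
Refine partition for ~:
  P[0] = {{0,1,2,3,4,5,6,7}}
  P[1] = {{0},{1},{2,4,7},{3,5},{6}}
  P[2] = {{0},{1},{2,4,7},{3},{5},{6}}
6 equivalence class(es) (converged in 3)
[0]={0}  [7]={2,4,7}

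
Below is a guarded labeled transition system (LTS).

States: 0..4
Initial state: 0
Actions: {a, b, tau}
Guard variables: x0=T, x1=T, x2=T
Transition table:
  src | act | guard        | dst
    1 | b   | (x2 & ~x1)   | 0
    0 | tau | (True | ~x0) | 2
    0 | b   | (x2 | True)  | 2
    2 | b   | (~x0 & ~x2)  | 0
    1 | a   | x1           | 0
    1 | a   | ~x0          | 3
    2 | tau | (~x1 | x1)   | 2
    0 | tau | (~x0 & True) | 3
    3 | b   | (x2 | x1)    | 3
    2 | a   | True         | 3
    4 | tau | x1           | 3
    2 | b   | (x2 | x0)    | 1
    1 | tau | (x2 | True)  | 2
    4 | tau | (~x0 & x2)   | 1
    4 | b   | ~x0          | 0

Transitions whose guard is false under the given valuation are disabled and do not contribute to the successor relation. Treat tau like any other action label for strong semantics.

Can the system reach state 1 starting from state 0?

Answer: REACHABLE

Trace:
9 transition(s) survive guard evaluation.
depth 0: {0}
depth 1: {2}  now seen {0,2}
depth 2: {1,3}  now seen {0,1,2,3}
Reachable = {0,1,2,3}
Path to 1: tau·b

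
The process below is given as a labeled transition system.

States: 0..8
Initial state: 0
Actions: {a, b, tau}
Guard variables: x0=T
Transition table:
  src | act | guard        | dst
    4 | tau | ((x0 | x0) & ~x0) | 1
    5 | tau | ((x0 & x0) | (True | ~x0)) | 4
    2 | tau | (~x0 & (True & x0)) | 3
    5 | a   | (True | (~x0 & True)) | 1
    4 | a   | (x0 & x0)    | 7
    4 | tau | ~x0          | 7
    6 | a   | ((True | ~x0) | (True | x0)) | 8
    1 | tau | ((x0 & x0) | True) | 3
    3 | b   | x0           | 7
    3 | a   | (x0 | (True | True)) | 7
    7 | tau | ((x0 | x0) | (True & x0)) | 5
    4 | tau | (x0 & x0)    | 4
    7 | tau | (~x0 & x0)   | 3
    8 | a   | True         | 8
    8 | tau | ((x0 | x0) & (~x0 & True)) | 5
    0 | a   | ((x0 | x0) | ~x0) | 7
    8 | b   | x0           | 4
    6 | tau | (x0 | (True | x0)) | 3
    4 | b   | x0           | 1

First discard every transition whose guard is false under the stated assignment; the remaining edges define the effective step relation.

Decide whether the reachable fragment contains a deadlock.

Answer: DEADLOCK-FREE

Analysis:
R = {0,1,3,4,5,7}
  0: a→7  [deg 1]
  1: tau→3  [deg 1]
  3: a→7  b→7  [deg 2]
  4: a→7  b→1  tau→4  [deg 3]
  5: a→1  tau→4  [deg 2]
  7: tau→5  [deg 1]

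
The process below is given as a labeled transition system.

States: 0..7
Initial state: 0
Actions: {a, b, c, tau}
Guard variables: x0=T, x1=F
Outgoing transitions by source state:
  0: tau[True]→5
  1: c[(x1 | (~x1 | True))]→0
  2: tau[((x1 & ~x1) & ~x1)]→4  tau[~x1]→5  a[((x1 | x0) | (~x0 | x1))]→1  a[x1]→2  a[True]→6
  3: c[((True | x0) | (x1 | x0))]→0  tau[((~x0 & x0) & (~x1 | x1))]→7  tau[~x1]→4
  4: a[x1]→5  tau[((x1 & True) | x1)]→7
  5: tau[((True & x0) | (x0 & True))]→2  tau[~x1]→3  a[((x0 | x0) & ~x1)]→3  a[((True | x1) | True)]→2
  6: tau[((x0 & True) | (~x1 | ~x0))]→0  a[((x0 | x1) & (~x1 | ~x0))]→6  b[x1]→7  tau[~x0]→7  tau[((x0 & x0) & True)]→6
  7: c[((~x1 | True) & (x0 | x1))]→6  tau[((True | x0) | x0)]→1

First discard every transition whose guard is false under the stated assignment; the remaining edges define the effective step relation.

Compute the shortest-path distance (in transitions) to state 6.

Answer: 3

Working:
Breadth-first toward 6:
  depth 0: {0}
  depth 1: {5}
  depth 2: {2,3}
  depth 3: {1,4,6}
6 enters at depth 3; path tau·a·a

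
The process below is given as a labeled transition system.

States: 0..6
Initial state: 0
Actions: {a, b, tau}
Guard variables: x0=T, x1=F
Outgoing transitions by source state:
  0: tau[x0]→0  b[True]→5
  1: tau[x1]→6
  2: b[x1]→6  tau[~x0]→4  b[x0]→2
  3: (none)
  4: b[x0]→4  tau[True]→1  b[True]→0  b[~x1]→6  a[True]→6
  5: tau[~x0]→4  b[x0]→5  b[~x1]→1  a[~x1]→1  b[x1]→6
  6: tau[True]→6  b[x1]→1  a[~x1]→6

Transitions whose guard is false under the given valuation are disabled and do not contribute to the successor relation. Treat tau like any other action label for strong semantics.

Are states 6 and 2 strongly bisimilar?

Answer: NOT BISIMILAR

Working:
Bisimulation quotient by refinement:
  round 0: {{0,1,2,3,4,5,6}}
  round 1: {{0},{1,3},{2},{4},{5},{6}}
Fixed point at round 2; 6 class(es).
6∈{6}, 2∈{2}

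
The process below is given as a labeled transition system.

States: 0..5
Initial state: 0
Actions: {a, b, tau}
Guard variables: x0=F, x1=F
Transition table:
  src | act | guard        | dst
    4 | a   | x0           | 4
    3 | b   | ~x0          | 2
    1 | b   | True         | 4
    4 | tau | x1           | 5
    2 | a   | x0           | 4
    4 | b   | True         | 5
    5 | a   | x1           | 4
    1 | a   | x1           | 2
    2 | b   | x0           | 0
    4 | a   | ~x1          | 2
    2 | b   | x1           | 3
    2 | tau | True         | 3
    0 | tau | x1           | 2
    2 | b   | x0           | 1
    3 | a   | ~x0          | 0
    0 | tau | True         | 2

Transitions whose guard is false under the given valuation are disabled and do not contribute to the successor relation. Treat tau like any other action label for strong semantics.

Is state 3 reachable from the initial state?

Answer: REACHABLE

Working:
Guard filter leaves 7 enabled edge(s).
Layer 0: {0}
Layer 1: {2}  total {0,2}
Layer 2: {3}  total {0,2,3}
R = {0,2,3}
Path to 3: tau·tau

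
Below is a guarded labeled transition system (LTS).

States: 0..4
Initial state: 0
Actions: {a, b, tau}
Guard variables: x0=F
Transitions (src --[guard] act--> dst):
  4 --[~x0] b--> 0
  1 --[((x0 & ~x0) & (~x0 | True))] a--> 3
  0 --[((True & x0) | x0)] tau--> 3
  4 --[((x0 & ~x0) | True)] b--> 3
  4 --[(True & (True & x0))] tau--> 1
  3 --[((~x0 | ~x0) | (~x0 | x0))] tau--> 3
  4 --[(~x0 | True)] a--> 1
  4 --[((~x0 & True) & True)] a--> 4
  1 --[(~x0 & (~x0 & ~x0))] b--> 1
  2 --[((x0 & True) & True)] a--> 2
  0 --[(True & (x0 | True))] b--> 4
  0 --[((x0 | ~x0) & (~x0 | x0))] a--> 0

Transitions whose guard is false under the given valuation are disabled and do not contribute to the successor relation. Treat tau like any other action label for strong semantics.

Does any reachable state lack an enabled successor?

Answer: DEADLOCK-FREE

Analysis:
Reach set: {0,1,3,4}
  0: a→0  b→4  [2 out]
  1: b→1  [1 out]
  3: tau→3  [1 out]
  4: a→1  a→4  b→0  b→3  [4 out]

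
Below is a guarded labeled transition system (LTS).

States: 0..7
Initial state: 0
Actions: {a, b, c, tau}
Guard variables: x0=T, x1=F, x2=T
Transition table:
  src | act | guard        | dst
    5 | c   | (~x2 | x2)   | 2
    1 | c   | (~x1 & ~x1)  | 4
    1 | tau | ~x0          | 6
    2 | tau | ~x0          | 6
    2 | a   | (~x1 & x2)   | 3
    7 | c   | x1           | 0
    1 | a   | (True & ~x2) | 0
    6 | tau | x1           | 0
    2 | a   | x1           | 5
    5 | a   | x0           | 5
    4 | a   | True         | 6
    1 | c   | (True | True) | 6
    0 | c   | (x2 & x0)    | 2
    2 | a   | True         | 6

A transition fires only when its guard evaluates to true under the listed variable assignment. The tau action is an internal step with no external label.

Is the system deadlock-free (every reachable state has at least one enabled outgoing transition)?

R = {0,2,3,6}
  0: c→2  [1 exit(s)]
  2: a→3  a→6  [2 exit(s)]
  3: ∅  [STUCK]
  6: ∅  [STUCK]
Path to 3: c·a

Answer: DEADLOCK at state 3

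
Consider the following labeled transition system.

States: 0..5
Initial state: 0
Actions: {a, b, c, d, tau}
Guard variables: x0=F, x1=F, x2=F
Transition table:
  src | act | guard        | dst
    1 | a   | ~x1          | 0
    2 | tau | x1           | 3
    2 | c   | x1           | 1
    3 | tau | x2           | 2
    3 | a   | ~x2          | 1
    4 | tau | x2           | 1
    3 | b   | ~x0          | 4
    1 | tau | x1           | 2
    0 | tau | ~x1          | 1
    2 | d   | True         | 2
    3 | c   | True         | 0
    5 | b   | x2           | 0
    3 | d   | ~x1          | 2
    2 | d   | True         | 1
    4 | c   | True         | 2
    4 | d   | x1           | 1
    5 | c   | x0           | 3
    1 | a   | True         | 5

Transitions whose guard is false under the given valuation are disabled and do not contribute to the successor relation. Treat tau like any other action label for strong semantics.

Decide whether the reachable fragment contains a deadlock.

Answer: DEADLOCK at state 5

Analysis:
Reachable = {0,1,5}
  0: tau→1  [deg 1]
  1: a→0  a→5  [deg 2]
  5: ∅  [deadlock]
Path to 5: tau·a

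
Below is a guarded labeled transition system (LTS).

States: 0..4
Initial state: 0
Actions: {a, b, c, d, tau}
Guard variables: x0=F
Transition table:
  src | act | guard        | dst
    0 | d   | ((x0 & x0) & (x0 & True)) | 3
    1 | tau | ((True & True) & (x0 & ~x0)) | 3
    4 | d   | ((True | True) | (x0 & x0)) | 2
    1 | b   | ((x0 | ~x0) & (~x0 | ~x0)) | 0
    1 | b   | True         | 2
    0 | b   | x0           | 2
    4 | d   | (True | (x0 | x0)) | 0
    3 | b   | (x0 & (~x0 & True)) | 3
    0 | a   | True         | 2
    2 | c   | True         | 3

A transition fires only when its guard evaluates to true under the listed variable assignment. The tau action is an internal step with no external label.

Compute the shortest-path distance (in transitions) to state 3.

Answer: 2

Working:
Layered search for 3:
  Layer 0: {0}
  Layer 1: {2}
  Layer 2: {3}
3 enters at depth 2; path a·c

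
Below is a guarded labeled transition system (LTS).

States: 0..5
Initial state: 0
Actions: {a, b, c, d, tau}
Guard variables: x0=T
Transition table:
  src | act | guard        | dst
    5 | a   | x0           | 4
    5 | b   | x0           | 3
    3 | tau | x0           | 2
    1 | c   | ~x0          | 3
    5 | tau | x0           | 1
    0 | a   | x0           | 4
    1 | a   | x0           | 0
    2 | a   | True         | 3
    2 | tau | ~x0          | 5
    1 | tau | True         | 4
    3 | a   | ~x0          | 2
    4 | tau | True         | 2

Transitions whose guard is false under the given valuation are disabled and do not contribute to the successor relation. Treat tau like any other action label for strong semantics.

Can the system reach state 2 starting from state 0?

After dropping false guards: 9 live edges.
Layer 0: {0}
Layer 1: {4}  total {0,4}
Layer 2: {2}  total {0,2,4}
Layer 3: {3}  total {0,2,3,4}
Reach set: {0,2,3,4}
trace reaching 2: a·tau

Answer: REACHABLE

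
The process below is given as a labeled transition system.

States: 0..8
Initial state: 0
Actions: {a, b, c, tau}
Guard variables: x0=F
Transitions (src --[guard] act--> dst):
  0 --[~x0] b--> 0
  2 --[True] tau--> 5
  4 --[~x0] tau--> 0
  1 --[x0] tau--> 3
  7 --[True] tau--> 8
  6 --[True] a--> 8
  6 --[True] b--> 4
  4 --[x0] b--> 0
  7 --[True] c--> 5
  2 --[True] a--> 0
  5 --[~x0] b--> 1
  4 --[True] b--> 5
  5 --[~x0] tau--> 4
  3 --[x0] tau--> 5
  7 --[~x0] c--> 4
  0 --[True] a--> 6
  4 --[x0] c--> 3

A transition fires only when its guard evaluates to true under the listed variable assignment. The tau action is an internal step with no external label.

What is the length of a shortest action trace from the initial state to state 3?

Breadth-first toward 3:
  L0 = {0}
  L1 = {6}
  L2 = {4,8}
  L3 = {5}
  L4 = {1}
3 never appears.

Answer: UNREACHABLE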